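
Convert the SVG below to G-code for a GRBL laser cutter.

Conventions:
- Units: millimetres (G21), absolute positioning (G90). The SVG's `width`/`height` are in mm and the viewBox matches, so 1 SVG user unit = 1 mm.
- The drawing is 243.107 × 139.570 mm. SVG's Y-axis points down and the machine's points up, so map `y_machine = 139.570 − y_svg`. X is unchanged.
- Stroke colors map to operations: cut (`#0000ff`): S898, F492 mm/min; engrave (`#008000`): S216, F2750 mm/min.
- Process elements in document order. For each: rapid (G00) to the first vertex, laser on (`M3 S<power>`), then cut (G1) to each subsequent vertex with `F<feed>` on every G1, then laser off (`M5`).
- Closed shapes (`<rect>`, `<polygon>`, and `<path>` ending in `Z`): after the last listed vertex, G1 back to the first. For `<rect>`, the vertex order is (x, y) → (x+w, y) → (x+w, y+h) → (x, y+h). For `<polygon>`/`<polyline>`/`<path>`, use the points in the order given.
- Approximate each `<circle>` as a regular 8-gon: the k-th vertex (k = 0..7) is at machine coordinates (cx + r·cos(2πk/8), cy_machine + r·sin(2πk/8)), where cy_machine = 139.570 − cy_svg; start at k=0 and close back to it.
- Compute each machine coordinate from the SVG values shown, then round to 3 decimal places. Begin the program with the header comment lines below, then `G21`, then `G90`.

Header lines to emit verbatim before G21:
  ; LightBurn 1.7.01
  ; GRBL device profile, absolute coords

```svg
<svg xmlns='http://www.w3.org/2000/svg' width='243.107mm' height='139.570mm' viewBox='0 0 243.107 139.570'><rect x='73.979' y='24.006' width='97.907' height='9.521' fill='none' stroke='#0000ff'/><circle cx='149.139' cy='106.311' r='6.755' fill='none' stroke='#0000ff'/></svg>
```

Since the viewBox matches the mm dimensions, user units are millimetres directly. The only transform is the Y-flip y_m = 139.570 − y_svg.

Shape 1 is a rectangle drawn with `<rect>`. Its stroke #0000ff means cut at S898, F492. After flipping Y the toolpath is (73.979,115.564) → (171.886,115.564) → (171.886,106.043) → (73.979,106.043) → (73.979,115.564), returning to the start.

Shape 2 is a circle drawn with `<circle>`. Its stroke #0000ff means cut at S898, F492. After flipping Y the toolpath is (155.894,33.259) → (153.916,38.036) → (149.139,40.014) → (144.362,38.036) → (142.384,33.259) → (144.362,28.482) → (149.139,26.504) → (153.916,28.482) → (155.894,33.259), returning to the start.

; LightBurn 1.7.01
; GRBL device profile, absolute coords
G21
G90
G00 X73.979 Y115.564
M3 S898
G1 X171.886 Y115.564 F492
G1 X171.886 Y106.043 F492
G1 X73.979 Y106.043 F492
G1 X73.979 Y115.564 F492
M5
G00 X155.894 Y33.259
M3 S898
G1 X153.916 Y38.036 F492
G1 X149.139 Y40.014 F492
G1 X144.362 Y38.036 F492
G1 X142.384 Y33.259 F492
G1 X144.362 Y28.482 F492
G1 X149.139 Y26.504 F492
G1 X153.916 Y28.482 F492
G1 X155.894 Y33.259 F492
M5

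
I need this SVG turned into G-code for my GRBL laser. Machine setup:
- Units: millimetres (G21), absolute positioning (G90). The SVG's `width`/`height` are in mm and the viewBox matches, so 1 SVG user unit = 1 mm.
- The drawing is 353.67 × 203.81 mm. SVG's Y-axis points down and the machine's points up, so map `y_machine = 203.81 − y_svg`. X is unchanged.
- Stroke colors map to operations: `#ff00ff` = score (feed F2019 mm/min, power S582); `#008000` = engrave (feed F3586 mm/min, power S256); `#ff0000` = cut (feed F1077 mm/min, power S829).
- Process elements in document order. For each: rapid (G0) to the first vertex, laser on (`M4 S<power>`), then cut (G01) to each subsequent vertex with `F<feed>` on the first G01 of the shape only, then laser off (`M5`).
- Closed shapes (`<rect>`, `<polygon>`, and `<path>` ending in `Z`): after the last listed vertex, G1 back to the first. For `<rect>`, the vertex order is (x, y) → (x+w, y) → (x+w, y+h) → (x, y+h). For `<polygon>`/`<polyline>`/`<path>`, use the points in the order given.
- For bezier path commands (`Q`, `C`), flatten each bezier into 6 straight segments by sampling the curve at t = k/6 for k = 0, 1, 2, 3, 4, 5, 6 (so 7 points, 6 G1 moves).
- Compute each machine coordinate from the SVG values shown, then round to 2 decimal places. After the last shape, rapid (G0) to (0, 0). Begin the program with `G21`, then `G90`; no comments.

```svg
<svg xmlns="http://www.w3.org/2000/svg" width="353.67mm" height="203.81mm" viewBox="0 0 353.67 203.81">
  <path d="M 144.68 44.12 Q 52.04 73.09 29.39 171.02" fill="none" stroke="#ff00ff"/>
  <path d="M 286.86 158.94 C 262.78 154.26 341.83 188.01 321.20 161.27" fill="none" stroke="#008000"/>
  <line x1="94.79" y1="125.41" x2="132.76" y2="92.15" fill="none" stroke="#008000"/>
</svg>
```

G21
G90
G0 X144.68 Y159.69
M4 S582
G01 X115.74 Y148.12 F2019
G01 X90.70 Y132.71
G01 X69.54 Y113.48
G01 X52.27 Y90.41
G01 X38.88 Y63.52
G01 X29.39 Y32.79
M5
G0 X286.86 Y44.87
M4 S256
G01 X282.48 Y44.47 F3586
G01 X289.65 Y40.40
G01 X302.74 Y35.43
G01 X316.11 Y32.30
G01 X324.15 Y33.75
G01 X321.20 Y42.54
M5
G0 X94.79 Y78.40
M4 S256
G01 X132.76 Y111.66 F3586
M5
G0 X0.00 Y0.00

1 u = 1 mm; y_m = 203.81 − y.

[1] `<path>` quadratic bezier, #ff00ff→score S582 F2019: (144.68,159.69) → (115.74,148.12) → (90.70,132.71) → (69.54,113.48) → (52.27,90.41) → (38.88,63.52) → (29.39,32.79)

[2] `<path>` cubic bezier, #008000→engrave S256 F3586: (286.86,44.87) → (282.48,44.47) → (289.65,40.40) → (302.74,35.43) → (316.11,32.30) → (324.15,33.75) → (321.20,42.54)

[3] `<line>` line segment, #008000→engrave S256 F3586: (94.79,78.40) → (132.76,111.66)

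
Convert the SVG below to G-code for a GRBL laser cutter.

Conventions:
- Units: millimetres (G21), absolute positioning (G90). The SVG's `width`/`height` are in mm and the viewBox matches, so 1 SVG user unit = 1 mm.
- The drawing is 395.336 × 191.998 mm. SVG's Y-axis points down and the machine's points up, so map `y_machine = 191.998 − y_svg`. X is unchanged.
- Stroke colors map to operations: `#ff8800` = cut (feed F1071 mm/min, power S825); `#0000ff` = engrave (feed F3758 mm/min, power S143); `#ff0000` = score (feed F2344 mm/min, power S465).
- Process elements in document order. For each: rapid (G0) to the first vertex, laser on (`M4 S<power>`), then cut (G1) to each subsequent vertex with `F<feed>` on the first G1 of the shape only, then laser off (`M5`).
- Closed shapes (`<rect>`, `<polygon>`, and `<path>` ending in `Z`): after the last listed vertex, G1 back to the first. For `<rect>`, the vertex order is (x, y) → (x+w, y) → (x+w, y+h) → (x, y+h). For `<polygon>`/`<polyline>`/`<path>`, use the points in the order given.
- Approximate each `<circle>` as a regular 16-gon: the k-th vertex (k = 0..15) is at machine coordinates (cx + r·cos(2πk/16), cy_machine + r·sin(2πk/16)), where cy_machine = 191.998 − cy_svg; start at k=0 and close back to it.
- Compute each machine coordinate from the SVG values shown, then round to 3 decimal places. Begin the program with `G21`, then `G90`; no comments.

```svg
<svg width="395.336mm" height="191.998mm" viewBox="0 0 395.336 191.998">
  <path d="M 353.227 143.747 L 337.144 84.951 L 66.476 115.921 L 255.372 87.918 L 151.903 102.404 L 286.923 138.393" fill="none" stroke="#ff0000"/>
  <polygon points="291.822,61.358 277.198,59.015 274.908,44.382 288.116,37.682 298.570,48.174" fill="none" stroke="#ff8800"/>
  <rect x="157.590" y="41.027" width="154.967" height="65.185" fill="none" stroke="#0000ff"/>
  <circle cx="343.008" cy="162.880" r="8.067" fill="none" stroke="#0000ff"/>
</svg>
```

G21
G90
G0 X353.227 Y48.251
M4 S465
G1 X337.144 Y107.047 F2344
G1 X66.476 Y76.077
G1 X255.372 Y104.080
G1 X151.903 Y89.594
G1 X286.923 Y53.605
M5
G0 X291.822 Y130.640
M4 S825
G1 X277.198 Y132.983 F1071
G1 X274.908 Y147.616
G1 X288.116 Y154.316
G1 X298.570 Y143.824
G1 X291.822 Y130.640
M5
G0 X157.590 Y150.971
M4 S143
G1 X312.557 Y150.971 F3758
G1 X312.557 Y85.786
G1 X157.590 Y85.786
G1 X157.590 Y150.971
M5
G0 X351.075 Y29.118
M4 S143
G1 X350.461 Y32.205 F3758
G1 X348.712 Y34.822
G1 X346.095 Y36.571
G1 X343.008 Y37.185
G1 X339.921 Y36.571
G1 X337.304 Y34.822
G1 X335.555 Y32.205
G1 X334.941 Y29.118
G1 X335.555 Y26.031
G1 X337.304 Y23.414
G1 X339.921 Y21.665
G1 X343.008 Y21.051
G1 X346.095 Y21.665
G1 X348.712 Y23.414
G1 X350.461 Y26.031
G1 X351.075 Y29.118
M5

Since the viewBox matches the mm dimensions, user units are millimetres directly. The only transform is the Y-flip y_m = 191.998 − y_svg.

Shape 1 is a open polyline drawn with `<path>`. Its stroke #ff0000 means score at S465, F2344. After flipping Y the toolpath is (353.227,48.251) → (337.144,107.047) → (66.476,76.077) → (255.372,104.080) → (151.903,89.594) → (286.923,53.605).

Shape 2 is a regular polygon drawn with `<polygon>`. Its stroke #ff8800 means cut at S825, F1071. After flipping Y the toolpath is (291.822,130.640) → (277.198,132.983) → (274.908,147.616) → (288.116,154.316) → (298.570,143.824) → (291.822,130.640), returning to the start.

Shape 3 is a rectangle drawn with `<rect>`. Its stroke #0000ff means engrave at S143, F3758. After flipping Y the toolpath is (157.590,150.971) → (312.557,150.971) → (312.557,85.786) → (157.590,85.786) → (157.590,150.971), returning to the start.

Shape 4 is a circle drawn with `<circle>`. Its stroke #0000ff means engrave at S143, F3758. After flipping Y the toolpath is (351.075,29.118) → (350.461,32.205) → (348.712,34.822) → (346.095,36.571) → (343.008,37.185) → (339.921,36.571) → (337.304,34.822) → (335.555,32.205) → (334.941,29.118) → (335.555,26.031) → (337.304,23.414) → (339.921,21.665) → (343.008,21.051) → (346.095,21.665) → (348.712,23.414) → (350.461,26.031) → (351.075,29.118), returning to the start.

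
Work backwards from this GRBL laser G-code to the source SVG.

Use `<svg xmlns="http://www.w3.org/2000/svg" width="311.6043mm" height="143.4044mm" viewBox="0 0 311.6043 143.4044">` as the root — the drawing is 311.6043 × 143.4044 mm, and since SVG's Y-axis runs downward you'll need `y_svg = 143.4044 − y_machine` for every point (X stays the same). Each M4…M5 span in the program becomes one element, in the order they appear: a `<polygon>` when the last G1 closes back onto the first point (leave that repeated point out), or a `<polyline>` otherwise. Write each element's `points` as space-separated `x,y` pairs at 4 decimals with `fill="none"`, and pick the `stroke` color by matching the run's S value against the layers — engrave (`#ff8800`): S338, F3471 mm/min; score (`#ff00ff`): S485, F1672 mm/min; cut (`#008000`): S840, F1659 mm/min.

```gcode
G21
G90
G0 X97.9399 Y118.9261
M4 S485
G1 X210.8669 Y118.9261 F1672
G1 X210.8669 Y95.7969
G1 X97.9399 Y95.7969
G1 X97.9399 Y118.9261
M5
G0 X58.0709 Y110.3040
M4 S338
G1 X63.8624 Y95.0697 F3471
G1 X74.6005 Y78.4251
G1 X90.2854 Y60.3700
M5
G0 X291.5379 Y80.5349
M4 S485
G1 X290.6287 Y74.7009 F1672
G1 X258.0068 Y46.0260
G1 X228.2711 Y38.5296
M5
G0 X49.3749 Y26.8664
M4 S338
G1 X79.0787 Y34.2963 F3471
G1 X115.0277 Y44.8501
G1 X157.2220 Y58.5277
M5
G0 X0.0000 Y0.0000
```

<svg xmlns="http://www.w3.org/2000/svg" width="311.6043mm" height="143.4044mm" viewBox="0 0 311.6043 143.4044">
  <polygon points="97.9399,24.4783 210.8669,24.4783 210.8669,47.6075 97.9399,47.6075" fill="none" stroke="#ff00ff"/>
  <polyline points="58.0709,33.1004 63.8624,48.3347 74.6005,64.9793 90.2854,83.0344" fill="none" stroke="#ff8800"/>
  <polyline points="291.5379,62.8695 290.6287,68.7035 258.0068,97.3784 228.2711,104.8748" fill="none" stroke="#ff00ff"/>
  <polyline points="49.3749,116.5380 79.0787,109.1081 115.0277,98.5543 157.2220,84.8767" fill="none" stroke="#ff8800"/>
</svg>

y_svg = 143.4044 − y_m.

[1] S485→`#ff00ff` (score); closed run; points: 97.9399,24.4783 210.8669,24.4783 210.8669,47.6075 97.9399,47.6075

[2] S338→`#ff8800` (engrave); open run; points: 58.0709,33.1004 63.8624,48.3347 74.6005,64.9793 90.2854,83.0344

[3] S485→`#ff00ff` (score); open run; points: 291.5379,62.8695 290.6287,68.7035 258.0068,97.3784 228.2711,104.8748

[4] S338→`#ff8800` (engrave); open run; points: 49.3749,116.5380 79.0787,109.1081 115.0277,98.5543 157.2220,84.8767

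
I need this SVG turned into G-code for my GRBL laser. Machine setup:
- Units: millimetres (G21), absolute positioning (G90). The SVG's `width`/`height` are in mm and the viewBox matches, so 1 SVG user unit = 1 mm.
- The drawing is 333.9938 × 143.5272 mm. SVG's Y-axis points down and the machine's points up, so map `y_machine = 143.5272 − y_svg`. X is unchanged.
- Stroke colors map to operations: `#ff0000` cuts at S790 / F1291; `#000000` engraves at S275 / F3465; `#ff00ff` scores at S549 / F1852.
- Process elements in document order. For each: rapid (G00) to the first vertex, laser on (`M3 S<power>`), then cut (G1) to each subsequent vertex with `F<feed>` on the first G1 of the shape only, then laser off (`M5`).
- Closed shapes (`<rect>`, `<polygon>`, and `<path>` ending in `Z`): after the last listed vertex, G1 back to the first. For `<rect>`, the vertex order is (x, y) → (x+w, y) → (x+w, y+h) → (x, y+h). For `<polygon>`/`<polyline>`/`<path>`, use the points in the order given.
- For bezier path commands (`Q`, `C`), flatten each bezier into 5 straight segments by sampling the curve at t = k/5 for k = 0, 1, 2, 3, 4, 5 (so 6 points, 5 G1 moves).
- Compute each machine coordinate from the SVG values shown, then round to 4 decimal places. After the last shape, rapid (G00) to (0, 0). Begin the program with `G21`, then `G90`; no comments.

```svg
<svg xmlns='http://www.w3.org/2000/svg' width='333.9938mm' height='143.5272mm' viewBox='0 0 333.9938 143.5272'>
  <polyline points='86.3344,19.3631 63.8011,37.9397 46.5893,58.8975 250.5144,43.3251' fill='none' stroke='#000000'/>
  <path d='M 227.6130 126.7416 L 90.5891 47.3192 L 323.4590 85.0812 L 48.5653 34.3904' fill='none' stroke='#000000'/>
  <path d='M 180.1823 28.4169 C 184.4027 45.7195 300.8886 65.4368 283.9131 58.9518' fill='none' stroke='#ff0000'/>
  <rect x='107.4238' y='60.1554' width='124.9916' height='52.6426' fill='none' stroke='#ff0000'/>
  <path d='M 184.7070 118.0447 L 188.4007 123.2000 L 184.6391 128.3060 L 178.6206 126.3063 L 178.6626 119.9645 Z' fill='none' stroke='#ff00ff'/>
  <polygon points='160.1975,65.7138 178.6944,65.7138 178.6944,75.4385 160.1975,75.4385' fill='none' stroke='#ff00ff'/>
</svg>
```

viewBox `0 0 333.9938 143.5272` with mm width/height → 1 unit = 1 mm. Flip: y_m = 143.5272 − y_svg.

**Shape 1** — `<polyline>` open polyline, stroke `#000000` → engrave (S275, F3465). Machine vertices: (86.3344,124.1641) → (63.8011,105.5875) → (46.5893,84.6297) → (250.5144,100.2021). Open path.

**Shape 2** — `<path>` open polyline, stroke `#000000` → engrave (S275, F3465). Machine vertices: (227.6130,16.7856) → (90.5891,96.2080) → (323.4590,58.4460) → (48.5653,109.1368). Open path.

**Shape 3** — `<path>` cubic bezier, stroke `#ff0000` → cut (S790, F1291). Control points (SVG): P0=(180.1823,28.4169), P1=(184.4027,45.7195), P2=(300.8886,65.4368), P3=(283.9131,58.9518); sampled at t=k/5. Machine vertices: (180.1823,115.1103) → (194.2206,104.6679) → (223.4077,95.0196) → (255.9487,87.5390) → (280.0488,83.5997) → (283.9131,84.5754). Open path.

**Shape 4** — `<rect>` rectangle, stroke `#ff0000` → cut (S790, F1291). Machine vertices: (107.4238,83.3718) → (232.4154,83.3718) → (232.4154,30.7292) → (107.4238,30.7292) → (107.4238,83.3718). Closed: final G1 returns to the first vertex.

**Shape 5** — `<path>` regular polygon, stroke `#ff00ff` → score (S549, F1852). Machine vertices: (184.7070,25.4825) → (188.4007,20.3272) → (184.6391,15.2212) → (178.6206,17.2209) → (178.6626,23.5627) → (184.7070,25.4825). Closed: final G1 returns to the first vertex.

**Shape 6** — `<polygon>` rectangle, stroke `#ff00ff` → score (S549, F1852). Machine vertices: (160.1975,77.8134) → (178.6944,77.8134) → (178.6944,68.0887) → (160.1975,68.0887) → (160.1975,77.8134). Closed: final G1 returns to the first vertex.

G21
G90
G00 X86.3344 Y124.1641
M3 S275
G1 X63.8011 Y105.5875 F3465
G1 X46.5893 Y84.6297
G1 X250.5144 Y100.2021
M5
G00 X227.6130 Y16.7856
M3 S275
G1 X90.5891 Y96.2080 F3465
G1 X323.4590 Y58.4460
G1 X48.5653 Y109.1368
M5
G00 X180.1823 Y115.1103
M3 S790
G1 X194.2206 Y104.6679 F1291
G1 X223.4077 Y95.0196
G1 X255.9487 Y87.5390
G1 X280.0488 Y83.5997
G1 X283.9131 Y84.5754
M5
G00 X107.4238 Y83.3718
M3 S790
G1 X232.4154 Y83.3718 F1291
G1 X232.4154 Y30.7292
G1 X107.4238 Y30.7292
G1 X107.4238 Y83.3718
M5
G00 X184.7070 Y25.4825
M3 S549
G1 X188.4007 Y20.3272 F1852
G1 X184.6391 Y15.2212
G1 X178.6206 Y17.2209
G1 X178.6626 Y23.5627
G1 X184.7070 Y25.4825
M5
G00 X160.1975 Y77.8134
M3 S549
G1 X178.6944 Y77.8134 F1852
G1 X178.6944 Y68.0887
G1 X160.1975 Y68.0887
G1 X160.1975 Y77.8134
M5
G00 X0.0000 Y0.0000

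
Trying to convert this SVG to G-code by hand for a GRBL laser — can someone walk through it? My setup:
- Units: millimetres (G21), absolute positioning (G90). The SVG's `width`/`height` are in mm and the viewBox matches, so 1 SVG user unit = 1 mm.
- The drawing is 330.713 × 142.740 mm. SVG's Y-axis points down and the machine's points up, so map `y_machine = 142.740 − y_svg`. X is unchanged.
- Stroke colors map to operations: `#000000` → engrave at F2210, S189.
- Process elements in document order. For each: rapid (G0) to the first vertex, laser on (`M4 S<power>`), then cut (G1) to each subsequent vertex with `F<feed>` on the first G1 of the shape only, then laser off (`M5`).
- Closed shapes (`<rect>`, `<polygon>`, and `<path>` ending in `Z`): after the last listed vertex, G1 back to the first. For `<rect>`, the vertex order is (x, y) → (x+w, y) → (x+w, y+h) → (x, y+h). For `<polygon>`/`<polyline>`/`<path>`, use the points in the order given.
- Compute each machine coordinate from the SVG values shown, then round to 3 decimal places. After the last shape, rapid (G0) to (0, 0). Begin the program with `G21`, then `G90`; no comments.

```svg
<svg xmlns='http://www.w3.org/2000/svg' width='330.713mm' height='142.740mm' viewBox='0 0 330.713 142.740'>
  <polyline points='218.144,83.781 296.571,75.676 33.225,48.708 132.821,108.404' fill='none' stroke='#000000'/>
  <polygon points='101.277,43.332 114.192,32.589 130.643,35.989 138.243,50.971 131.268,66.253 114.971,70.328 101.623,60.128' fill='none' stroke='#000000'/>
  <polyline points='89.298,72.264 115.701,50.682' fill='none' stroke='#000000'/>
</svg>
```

1 u = 1 mm; y_m = 142.740 − y.

[1] `<polyline>` open polyline, #000000→engrave S189 F2210: (218.144,58.959) → (296.571,67.064) → (33.225,94.032) → (132.821,34.336)

[2] `<polygon>` regular polygon, #000000→engrave S189 F2210: (101.277,99.408) → (114.192,110.151) → (130.643,106.751) → (138.243,91.769) → (131.268,76.487) → (114.971,72.412) → (101.623,82.612) → (101.277,99.408) (closed)

[3] `<polyline>` line segment, #000000→engrave S189 F2210: (89.298,70.476) → (115.701,92.058)

G21
G90
G0 X218.144 Y58.959
M4 S189
G1 X296.571 Y67.064 F2210
G1 X33.225 Y94.032
G1 X132.821 Y34.336
M5
G0 X101.277 Y99.408
M4 S189
G1 X114.192 Y110.151 F2210
G1 X130.643 Y106.751
G1 X138.243 Y91.769
G1 X131.268 Y76.487
G1 X114.971 Y72.412
G1 X101.623 Y82.612
G1 X101.277 Y99.408
M5
G0 X89.298 Y70.476
M4 S189
G1 X115.701 Y92.058 F2210
M5
G0 X0.000 Y0.000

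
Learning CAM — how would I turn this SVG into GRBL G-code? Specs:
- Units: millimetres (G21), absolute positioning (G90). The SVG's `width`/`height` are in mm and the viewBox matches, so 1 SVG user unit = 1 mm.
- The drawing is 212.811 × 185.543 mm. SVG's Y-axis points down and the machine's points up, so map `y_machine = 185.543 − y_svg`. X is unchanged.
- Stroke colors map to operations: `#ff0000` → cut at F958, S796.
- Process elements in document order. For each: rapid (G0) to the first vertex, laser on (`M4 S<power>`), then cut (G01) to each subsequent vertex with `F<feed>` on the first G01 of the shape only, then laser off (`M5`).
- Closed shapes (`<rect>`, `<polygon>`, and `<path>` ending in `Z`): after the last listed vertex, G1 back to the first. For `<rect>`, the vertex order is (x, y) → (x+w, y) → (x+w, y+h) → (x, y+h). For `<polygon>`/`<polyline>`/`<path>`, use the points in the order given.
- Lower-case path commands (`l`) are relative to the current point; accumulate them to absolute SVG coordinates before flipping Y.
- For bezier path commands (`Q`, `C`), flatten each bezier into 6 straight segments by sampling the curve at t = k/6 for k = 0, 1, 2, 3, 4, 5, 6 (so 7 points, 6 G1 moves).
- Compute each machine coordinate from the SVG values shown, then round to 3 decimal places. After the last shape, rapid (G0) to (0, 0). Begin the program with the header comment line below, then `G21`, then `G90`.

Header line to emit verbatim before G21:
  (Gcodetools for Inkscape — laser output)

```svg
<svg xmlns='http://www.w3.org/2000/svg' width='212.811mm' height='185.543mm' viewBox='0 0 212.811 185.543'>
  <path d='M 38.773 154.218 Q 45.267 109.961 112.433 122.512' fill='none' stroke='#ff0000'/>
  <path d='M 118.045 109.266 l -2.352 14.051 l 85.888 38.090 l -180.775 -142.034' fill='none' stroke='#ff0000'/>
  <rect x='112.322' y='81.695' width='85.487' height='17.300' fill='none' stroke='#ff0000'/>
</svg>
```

(Gcodetools for Inkscape — laser output)
G21
G90
G0 X38.773 Y31.325
M4 S796
G01 X42.623 Y44.499 F958
G01 X49.844 Y54.518
G01 X60.435 Y61.380
G01 X74.397 Y65.086
G01 X91.730 Y65.637
G01 X112.433 Y63.031
M5
G0 X118.045 Y76.277
M4 S796
G01 X115.693 Y62.226 F958
G01 X201.581 Y24.136
G01 X20.806 Y166.170
M5
G0 X112.322 Y103.848
M4 S796
G01 X197.809 Y103.848 F958
G01 X197.809 Y86.548
G01 X112.322 Y86.548
G01 X112.322 Y103.848
M5
G0 X0.000 Y0.000

viewBox `0 0 212.811 185.543` with mm width/height → 1 unit = 1 mm. Flip: y_m = 185.543 − y_svg.

**Shape 1** — `<path>` quadratic bezier, stroke `#ff0000` → cut (S796, F958). Control points (SVG): P0=(38.773,154.218), P1=(45.267,109.961), P2=(112.433,122.512); sampled at t=k/6. Machine vertices: (38.773,31.325) → (42.623,44.499) → (49.844,54.518) → (60.435,61.380) → (74.397,65.086) → (91.730,65.637) → (112.433,63.031). Open path.

**Shape 2** — `<path>` open polyline, stroke `#ff0000` → cut (S796, F958). Machine vertices: (118.045,76.277) → (115.693,62.226) → (201.581,24.136) → (20.806,166.170). Open path.

**Shape 3** — `<rect>` rectangle, stroke `#ff0000` → cut (S796, F958). Machine vertices: (112.322,103.848) → (197.809,103.848) → (197.809,86.548) → (112.322,86.548) → (112.322,103.848). Closed: final G1 returns to the first vertex.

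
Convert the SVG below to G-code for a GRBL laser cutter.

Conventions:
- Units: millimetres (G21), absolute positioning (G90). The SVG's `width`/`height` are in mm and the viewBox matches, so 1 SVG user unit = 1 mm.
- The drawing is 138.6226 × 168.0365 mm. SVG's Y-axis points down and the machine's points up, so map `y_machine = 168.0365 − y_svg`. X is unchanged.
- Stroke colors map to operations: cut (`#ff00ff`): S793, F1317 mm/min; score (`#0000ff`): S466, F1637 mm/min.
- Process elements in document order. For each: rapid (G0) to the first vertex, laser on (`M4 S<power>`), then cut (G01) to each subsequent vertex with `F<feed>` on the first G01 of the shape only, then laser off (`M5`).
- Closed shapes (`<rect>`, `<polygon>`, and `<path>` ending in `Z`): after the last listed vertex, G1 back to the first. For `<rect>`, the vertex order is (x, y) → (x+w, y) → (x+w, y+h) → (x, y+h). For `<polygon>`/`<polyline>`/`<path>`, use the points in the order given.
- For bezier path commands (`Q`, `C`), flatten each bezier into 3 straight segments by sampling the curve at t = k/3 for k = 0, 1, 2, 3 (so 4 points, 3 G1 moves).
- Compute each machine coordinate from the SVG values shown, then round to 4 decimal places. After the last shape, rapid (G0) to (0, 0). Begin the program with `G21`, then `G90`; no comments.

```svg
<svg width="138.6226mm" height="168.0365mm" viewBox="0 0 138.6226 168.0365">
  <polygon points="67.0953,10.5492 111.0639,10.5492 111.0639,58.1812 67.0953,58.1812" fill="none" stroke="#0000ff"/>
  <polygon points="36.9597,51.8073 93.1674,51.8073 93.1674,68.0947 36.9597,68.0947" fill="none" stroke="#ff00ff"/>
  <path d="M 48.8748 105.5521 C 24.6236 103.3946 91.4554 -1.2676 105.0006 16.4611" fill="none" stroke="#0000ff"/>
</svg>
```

1 u = 1 mm; y_m = 168.0365 − y.

[1] `<polygon>` rectangle, #0000ff→score S466 F1637: (67.0953,157.4873) → (111.0639,157.4873) → (111.0639,109.8553) → (67.0953,109.8553) → (67.0953,157.4873) (closed)

[2] `<polygon>` rectangle, #ff00ff→cut S793 F1317: (36.9597,116.2292) → (93.1674,116.2292) → (93.1674,99.9418) → (36.9597,99.9418) → (36.9597,116.2292) (closed)

[3] `<path>` cubic bezier, #0000ff→score S466 F1637: (48.8748,62.4844) → (49.6376,90.4807) → (79.0402,136.8366) → (105.0006,151.5754)

G21
G90
G0 X67.0953 Y157.4873
M4 S466
G01 X111.0639 Y157.4873 F1637
G01 X111.0639 Y109.8553
G01 X67.0953 Y109.8553
G01 X67.0953 Y157.4873
M5
G0 X36.9597 Y116.2292
M4 S793
G01 X93.1674 Y116.2292 F1317
G01 X93.1674 Y99.9418
G01 X36.9597 Y99.9418
G01 X36.9597 Y116.2292
M5
G0 X48.8748 Y62.4844
M4 S466
G01 X49.6376 Y90.4807 F1637
G01 X79.0402 Y136.8366
G01 X105.0006 Y151.5754
M5
G0 X0.0000 Y0.0000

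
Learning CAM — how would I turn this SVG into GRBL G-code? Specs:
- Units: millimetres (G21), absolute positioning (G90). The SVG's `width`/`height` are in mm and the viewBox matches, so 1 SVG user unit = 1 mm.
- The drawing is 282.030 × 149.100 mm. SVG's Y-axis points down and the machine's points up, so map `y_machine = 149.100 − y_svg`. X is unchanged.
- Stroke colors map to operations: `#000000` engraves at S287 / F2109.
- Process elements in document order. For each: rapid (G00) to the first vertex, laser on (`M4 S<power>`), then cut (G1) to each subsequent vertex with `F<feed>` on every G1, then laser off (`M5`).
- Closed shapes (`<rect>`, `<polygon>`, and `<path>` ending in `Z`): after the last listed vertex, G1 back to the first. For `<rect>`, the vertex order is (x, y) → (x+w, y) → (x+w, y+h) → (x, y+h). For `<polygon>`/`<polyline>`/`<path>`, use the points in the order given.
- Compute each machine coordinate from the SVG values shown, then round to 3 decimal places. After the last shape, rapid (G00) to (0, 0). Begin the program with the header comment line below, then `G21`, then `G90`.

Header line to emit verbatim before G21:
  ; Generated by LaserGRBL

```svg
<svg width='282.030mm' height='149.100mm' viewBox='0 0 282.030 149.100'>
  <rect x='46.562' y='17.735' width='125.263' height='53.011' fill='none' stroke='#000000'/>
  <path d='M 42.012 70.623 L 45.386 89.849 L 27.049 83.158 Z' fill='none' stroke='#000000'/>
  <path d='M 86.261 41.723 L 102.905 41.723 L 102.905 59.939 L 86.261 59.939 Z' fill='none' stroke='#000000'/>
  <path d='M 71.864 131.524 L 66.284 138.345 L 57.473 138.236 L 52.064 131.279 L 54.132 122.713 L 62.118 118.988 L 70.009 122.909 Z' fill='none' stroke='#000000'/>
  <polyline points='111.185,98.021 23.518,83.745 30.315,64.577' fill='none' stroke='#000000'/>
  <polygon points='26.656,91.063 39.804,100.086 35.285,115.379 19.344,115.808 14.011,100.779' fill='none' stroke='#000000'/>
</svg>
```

Since the viewBox matches the mm dimensions, user units are millimetres directly. The only transform is the Y-flip y_m = 149.100 − y_svg.

Shape 1 is a rectangle drawn with `<rect>`. Its stroke #000000 means engrave at S287, F2109. After flipping Y the toolpath is (46.562,131.365) → (171.825,131.365) → (171.825,78.354) → (46.562,78.354) → (46.562,131.365), returning to the start.

Shape 2 is a regular polygon drawn with `<path>`. Its stroke #000000 means engrave at S287, F2109. After flipping Y the toolpath is (42.012,78.477) → (45.386,59.251) → (27.049,65.942) → (42.012,78.477), returning to the start.

Shape 3 is a rectangle drawn with `<path>`. Its stroke #000000 means engrave at S287, F2109. After flipping Y the toolpath is (86.261,107.377) → (102.905,107.377) → (102.905,89.161) → (86.261,89.161) → (86.261,107.377), returning to the start.

Shape 4 is a regular polygon drawn with `<path>`. Its stroke #000000 means engrave at S287, F2109. After flipping Y the toolpath is (71.864,17.576) → (66.284,10.755) → (57.473,10.864) → (52.064,17.821) → (54.132,26.387) → (62.118,30.112) → (70.009,26.191) → (71.864,17.576), returning to the start.

Shape 5 is a open polyline drawn with `<polyline>`. Its stroke #000000 means engrave at S287, F2109. After flipping Y the toolpath is (111.185,51.079) → (23.518,65.355) → (30.315,84.523).

Shape 6 is a regular polygon drawn with `<polygon>`. Its stroke #000000 means engrave at S287, F2109. After flipping Y the toolpath is (26.656,58.037) → (39.804,49.014) → (35.285,33.721) → (19.344,33.292) → (14.011,48.321) → (26.656,58.037), returning to the start.

; Generated by LaserGRBL
G21
G90
G00 X46.562 Y131.365
M4 S287
G1 X171.825 Y131.365 F2109
G1 X171.825 Y78.354 F2109
G1 X46.562 Y78.354 F2109
G1 X46.562 Y131.365 F2109
M5
G00 X42.012 Y78.477
M4 S287
G1 X45.386 Y59.251 F2109
G1 X27.049 Y65.942 F2109
G1 X42.012 Y78.477 F2109
M5
G00 X86.261 Y107.377
M4 S287
G1 X102.905 Y107.377 F2109
G1 X102.905 Y89.161 F2109
G1 X86.261 Y89.161 F2109
G1 X86.261 Y107.377 F2109
M5
G00 X71.864 Y17.576
M4 S287
G1 X66.284 Y10.755 F2109
G1 X57.473 Y10.864 F2109
G1 X52.064 Y17.821 F2109
G1 X54.132 Y26.387 F2109
G1 X62.118 Y30.112 F2109
G1 X70.009 Y26.191 F2109
G1 X71.864 Y17.576 F2109
M5
G00 X111.185 Y51.079
M4 S287
G1 X23.518 Y65.355 F2109
G1 X30.315 Y84.523 F2109
M5
G00 X26.656 Y58.037
M4 S287
G1 X39.804 Y49.014 F2109
G1 X35.285 Y33.721 F2109
G1 X19.344 Y33.292 F2109
G1 X14.011 Y48.321 F2109
G1 X26.656 Y58.037 F2109
M5
G00 X0.000 Y0.000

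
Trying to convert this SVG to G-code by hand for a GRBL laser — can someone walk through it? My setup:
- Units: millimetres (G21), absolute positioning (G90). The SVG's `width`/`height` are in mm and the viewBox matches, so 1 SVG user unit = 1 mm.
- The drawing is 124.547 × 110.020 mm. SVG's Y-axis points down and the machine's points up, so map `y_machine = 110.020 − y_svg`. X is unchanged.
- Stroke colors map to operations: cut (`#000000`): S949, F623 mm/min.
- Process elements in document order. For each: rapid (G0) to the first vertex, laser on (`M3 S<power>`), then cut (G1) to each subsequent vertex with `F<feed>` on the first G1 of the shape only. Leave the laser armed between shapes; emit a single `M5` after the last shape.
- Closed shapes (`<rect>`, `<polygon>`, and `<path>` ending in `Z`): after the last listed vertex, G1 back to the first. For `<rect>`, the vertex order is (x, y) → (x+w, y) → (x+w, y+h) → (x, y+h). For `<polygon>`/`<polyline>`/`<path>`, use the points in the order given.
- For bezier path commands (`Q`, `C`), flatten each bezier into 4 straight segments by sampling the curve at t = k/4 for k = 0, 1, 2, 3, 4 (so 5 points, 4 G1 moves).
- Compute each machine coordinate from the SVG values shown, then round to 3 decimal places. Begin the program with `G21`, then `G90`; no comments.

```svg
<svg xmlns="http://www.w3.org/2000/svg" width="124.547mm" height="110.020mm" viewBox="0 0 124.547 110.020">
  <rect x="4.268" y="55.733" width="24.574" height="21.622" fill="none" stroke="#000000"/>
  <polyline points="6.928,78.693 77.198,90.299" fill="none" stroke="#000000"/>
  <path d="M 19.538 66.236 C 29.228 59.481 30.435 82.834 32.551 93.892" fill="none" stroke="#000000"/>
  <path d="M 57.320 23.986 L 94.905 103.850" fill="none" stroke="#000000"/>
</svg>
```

viewBox `0 0 124.547 110.020` with mm width/height → 1 unit = 1 mm. Flip: y_m = 110.020 − y_svg.

**Shape 1** — `<rect>` rectangle, stroke `#000000` → cut (S949, F623). Machine vertices: (4.268,54.287) → (28.842,54.287) → (28.842,32.665) → (4.268,32.665) → (4.268,54.287). Closed: final G1 returns to the first vertex.

**Shape 2** — `<polyline>` line segment, stroke `#000000` → cut (S949, F623). Machine vertices: (6.928,31.327) → (77.198,19.721). Open path.

**Shape 3** — `<path>` cubic bezier, stroke `#000000` → cut (S949, F623). Control points (SVG): P0=(19.538,66.236), P1=(29.228,59.481), P2=(30.435,82.834), P3=(32.551,93.892); sampled at t=k/4. Machine vertices: (19.538,43.784) → (25.362,43.868) → (28.885,36.636) → (30.988,26.064) → (32.551,16.128). Open path.

**Shape 4** — `<path>` line segment, stroke `#000000` → cut (S949, F623). Machine vertices: (57.320,86.034) → (94.905,6.170). Open path.

G21
G90
G0 X4.268 Y54.287
M3 S949
G1 X28.842 Y54.287 F623
G1 X28.842 Y32.665
G1 X4.268 Y32.665
G1 X4.268 Y54.287
G0 X6.928 Y31.327
M3 S949
G1 X77.198 Y19.721 F623
G0 X19.538 Y43.784
M3 S949
G1 X25.362 Y43.868 F623
G1 X28.885 Y36.636
G1 X30.988 Y26.064
G1 X32.551 Y16.128
G0 X57.320 Y86.034
M3 S949
G1 X94.905 Y6.170 F623
M5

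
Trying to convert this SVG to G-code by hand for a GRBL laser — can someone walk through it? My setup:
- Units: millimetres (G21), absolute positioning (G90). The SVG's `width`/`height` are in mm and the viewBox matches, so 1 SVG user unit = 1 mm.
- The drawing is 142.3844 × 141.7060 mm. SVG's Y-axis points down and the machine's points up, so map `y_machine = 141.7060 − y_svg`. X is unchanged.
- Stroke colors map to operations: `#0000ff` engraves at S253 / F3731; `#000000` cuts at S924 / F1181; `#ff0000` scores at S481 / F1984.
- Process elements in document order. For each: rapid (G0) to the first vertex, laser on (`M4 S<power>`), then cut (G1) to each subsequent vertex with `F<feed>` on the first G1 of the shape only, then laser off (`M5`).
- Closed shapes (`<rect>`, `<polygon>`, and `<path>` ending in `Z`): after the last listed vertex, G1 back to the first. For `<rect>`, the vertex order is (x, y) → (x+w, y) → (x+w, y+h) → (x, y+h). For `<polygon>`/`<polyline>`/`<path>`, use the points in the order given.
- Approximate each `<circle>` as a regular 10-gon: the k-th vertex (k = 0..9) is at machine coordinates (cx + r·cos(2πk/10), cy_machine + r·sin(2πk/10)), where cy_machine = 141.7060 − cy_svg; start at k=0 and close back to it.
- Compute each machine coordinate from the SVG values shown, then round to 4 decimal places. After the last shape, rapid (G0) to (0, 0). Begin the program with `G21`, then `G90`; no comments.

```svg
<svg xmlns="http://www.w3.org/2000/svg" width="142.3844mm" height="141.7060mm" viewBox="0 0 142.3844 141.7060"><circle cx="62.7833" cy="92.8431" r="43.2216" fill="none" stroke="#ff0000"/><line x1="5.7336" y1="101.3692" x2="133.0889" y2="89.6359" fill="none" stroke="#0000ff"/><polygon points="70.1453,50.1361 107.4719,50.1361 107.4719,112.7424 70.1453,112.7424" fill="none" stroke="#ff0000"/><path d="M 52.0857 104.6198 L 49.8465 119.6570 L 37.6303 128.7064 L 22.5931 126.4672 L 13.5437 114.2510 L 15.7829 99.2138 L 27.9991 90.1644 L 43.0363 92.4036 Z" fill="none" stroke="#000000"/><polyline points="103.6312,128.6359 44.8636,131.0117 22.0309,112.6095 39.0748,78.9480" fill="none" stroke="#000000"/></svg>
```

1 u = 1 mm; y_m = 141.7060 − y.

[1] `<circle>` circle, #ff0000→score S481 F1984: (106.0049,48.8629) → (97.7503,74.2679) → (76.1395,89.9691) → (49.4271,89.9691) → (27.8163,74.2679) → (19.5617,48.8629) → (27.8163,23.4579) → (49.4271,7.7567) → (76.1395,7.7567) → (97.7503,23.4579) → (106.0049,48.8629) (closed)

[2] `<line>` line segment, #0000ff→engrave S253 F3731: (5.7336,40.3368) → (133.0889,52.0701)

[3] `<polygon>` rectangle, #ff0000→score S481 F1984: (70.1453,91.5699) → (107.4719,91.5699) → (107.4719,28.9636) → (70.1453,28.9636) → (70.1453,91.5699) (closed)

[4] `<path>` regular polygon, #000000→cut S924 F1181: (52.0857,37.0862) → (49.8465,22.0490) → (37.6303,12.9996) → (22.5931,15.2388) → (13.5437,27.4550) → (15.7829,42.4922) → (27.9991,51.5416) → (43.0363,49.3024) → (52.0857,37.0862) (closed)

[5] `<polyline>` open polyline, #000000→cut S924 F1181: (103.6312,13.0701) → (44.8636,10.6943) → (22.0309,29.0965) → (39.0748,62.7580)

G21
G90
G0 X106.0049 Y48.8629
M4 S481
G1 X97.7503 Y74.2679 F1984
G1 X76.1395 Y89.9691
G1 X49.4271 Y89.9691
G1 X27.8163 Y74.2679
G1 X19.5617 Y48.8629
G1 X27.8163 Y23.4579
G1 X49.4271 Y7.7567
G1 X76.1395 Y7.7567
G1 X97.7503 Y23.4579
G1 X106.0049 Y48.8629
M5
G0 X5.7336 Y40.3368
M4 S253
G1 X133.0889 Y52.0701 F3731
M5
G0 X70.1453 Y91.5699
M4 S481
G1 X107.4719 Y91.5699 F1984
G1 X107.4719 Y28.9636
G1 X70.1453 Y28.9636
G1 X70.1453 Y91.5699
M5
G0 X52.0857 Y37.0862
M4 S924
G1 X49.8465 Y22.0490 F1181
G1 X37.6303 Y12.9996
G1 X22.5931 Y15.2388
G1 X13.5437 Y27.4550
G1 X15.7829 Y42.4922
G1 X27.9991 Y51.5416
G1 X43.0363 Y49.3024
G1 X52.0857 Y37.0862
M5
G0 X103.6312 Y13.0701
M4 S924
G1 X44.8636 Y10.6943 F1181
G1 X22.0309 Y29.0965
G1 X39.0748 Y62.7580
M5
G0 X0.0000 Y0.0000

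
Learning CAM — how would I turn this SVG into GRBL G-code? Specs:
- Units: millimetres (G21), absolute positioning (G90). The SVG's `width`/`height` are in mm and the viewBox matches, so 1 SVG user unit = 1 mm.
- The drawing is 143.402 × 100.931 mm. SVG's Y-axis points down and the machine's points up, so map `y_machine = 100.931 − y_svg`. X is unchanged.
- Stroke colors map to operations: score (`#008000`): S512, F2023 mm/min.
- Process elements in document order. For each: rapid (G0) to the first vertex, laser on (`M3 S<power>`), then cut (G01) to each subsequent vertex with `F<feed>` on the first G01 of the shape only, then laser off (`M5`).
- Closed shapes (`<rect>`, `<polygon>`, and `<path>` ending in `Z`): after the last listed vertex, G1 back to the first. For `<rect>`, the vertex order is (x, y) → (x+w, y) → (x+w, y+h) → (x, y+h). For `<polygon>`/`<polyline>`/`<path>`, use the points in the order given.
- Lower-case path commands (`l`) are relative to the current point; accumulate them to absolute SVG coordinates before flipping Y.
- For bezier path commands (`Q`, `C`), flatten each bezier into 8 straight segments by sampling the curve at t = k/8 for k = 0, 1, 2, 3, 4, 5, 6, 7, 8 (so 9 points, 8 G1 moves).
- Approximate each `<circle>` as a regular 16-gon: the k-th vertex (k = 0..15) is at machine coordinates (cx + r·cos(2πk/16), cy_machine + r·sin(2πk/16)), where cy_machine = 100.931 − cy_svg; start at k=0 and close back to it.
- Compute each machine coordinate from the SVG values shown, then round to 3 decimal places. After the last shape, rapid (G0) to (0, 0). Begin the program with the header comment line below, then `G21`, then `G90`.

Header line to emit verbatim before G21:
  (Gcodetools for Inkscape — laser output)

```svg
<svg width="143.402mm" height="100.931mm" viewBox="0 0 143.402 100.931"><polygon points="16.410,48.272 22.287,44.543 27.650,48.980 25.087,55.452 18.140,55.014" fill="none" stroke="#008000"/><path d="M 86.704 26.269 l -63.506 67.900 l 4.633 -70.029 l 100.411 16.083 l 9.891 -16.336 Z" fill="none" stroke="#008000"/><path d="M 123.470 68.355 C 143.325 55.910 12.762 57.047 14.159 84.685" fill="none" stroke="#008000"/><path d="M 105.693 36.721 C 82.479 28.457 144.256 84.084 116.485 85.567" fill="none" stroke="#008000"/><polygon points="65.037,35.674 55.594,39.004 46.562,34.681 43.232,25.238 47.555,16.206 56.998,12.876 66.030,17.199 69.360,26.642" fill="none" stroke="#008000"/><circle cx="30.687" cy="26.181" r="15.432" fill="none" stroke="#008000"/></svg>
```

(Gcodetools for Inkscape — laser output)
G21
G90
G0 X16.410 Y52.659
M3 S512
G01 X22.287 Y56.388 F2023
G01 X27.650 Y51.951
G01 X25.087 Y45.479
G01 X18.140 Y45.917
G01 X16.410 Y52.659
M5
G0 X86.704 Y74.662
M3 S512
G01 X23.198 Y6.762 F2023
G01 X27.831 Y76.791
G01 X128.242 Y60.708
G01 X138.133 Y77.044
G01 X86.704 Y74.662
M5
G0 X123.470 Y32.576
M3 S512
G01 X124.416 Y36.581 F2023
G01 X114.570 Y39.161
G01 X97.240 Y40.165
G01 X75.736 Y39.442
G01 X53.367 Y36.840
G01 X33.442 Y32.207
G01 X19.269 Y25.393
G01 X14.159 Y16.246
M5
G0 X105.693 Y64.210
M3 S512
G01 X100.631 Y64.545 F2023
G01 X101.491 Y60.273
G01 X106.229 Y52.777
G01 X112.798 Y43.442
G01 X119.154 Y33.650
G01 X123.250 Y24.784
G01 X123.042 Y18.228
G01 X116.485 Y15.364
M5
G0 X65.037 Y65.257
M3 S512
G01 X55.594 Y61.927 F2023
G01 X46.562 Y66.250
G01 X43.232 Y75.693
G01 X47.555 Y84.725
G01 X56.998 Y88.055
G01 X66.030 Y83.732
G01 X69.360 Y74.289
G01 X65.037 Y65.257
M5
G0 X46.119 Y74.750
M3 S512
G01 X44.944 Y80.656 F2023
G01 X41.599 Y85.662
G01 X36.593 Y89.007
G01 X30.687 Y90.182
G01 X24.781 Y89.007
G01 X19.775 Y85.662
G01 X16.430 Y80.656
G01 X15.255 Y74.750
G01 X16.430 Y68.844
G01 X19.775 Y63.838
G01 X24.781 Y60.493
G01 X30.687 Y59.318
G01 X36.593 Y60.493
G01 X41.599 Y63.838
G01 X44.944 Y68.844
G01 X46.119 Y74.750
M5
G0 X0.000 Y0.000

Since the viewBox matches the mm dimensions, user units are millimetres directly. The only transform is the Y-flip y_m = 100.931 − y_svg.

Shape 1 is a regular polygon drawn with `<polygon>`. Its stroke #008000 means score at S512, F2023. After flipping Y the toolpath is (16.410,52.659) → (22.287,56.388) → (27.650,51.951) → (25.087,45.479) → (18.140,45.917) → (16.410,52.659), returning to the start.

Shape 2 is a closed polygon drawn with `<path>`. Its stroke #008000 means score at S512, F2023. After flipping Y the toolpath is (86.704,74.662) → (23.198,6.762) → (27.831,76.791) → (128.242,60.708) → (138.133,77.044) → (86.704,74.662), returning to the start.

Shape 3 is a cubic bezier drawn with `<path>`. Its stroke #008000 means score at S512, F2023. After flipping Y the toolpath is (123.470,32.576) → (124.416,36.581) → (114.570,39.161) → (97.240,40.165) → (75.736,39.442) → (53.367,36.840) → (33.442,32.207) → (19.269,25.393) → (14.159,16.246).

Shape 4 is a cubic bezier drawn with `<path>`. Its stroke #008000 means score at S512, F2023. After flipping Y the toolpath is (105.693,64.210) → (100.631,64.545) → (101.491,60.273) → (106.229,52.777) → (112.798,43.442) → (119.154,33.650) → (123.250,24.784) → (123.042,18.228) → (116.485,15.364).

Shape 5 is a regular polygon drawn with `<polygon>`. Its stroke #008000 means score at S512, F2023. After flipping Y the toolpath is (65.037,65.257) → (55.594,61.927) → (46.562,66.250) → (43.232,75.693) → (47.555,84.725) → (56.998,88.055) → (66.030,83.732) → (69.360,74.289) → (65.037,65.257), returning to the start.

Shape 6 is a circle drawn with `<circle>`. Its stroke #008000 means score at S512, F2023. After flipping Y the toolpath is (46.119,74.750) → (44.944,80.656) → (41.599,85.662) → (36.593,89.007) → (30.687,90.182) → (24.781,89.007) → (19.775,85.662) → (16.430,80.656) → (15.255,74.750) → (16.430,68.844) → (19.775,63.838) → (24.781,60.493) → (30.687,59.318) → (36.593,60.493) → (41.599,63.838) → (44.944,68.844) → (46.119,74.750), returning to the start.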